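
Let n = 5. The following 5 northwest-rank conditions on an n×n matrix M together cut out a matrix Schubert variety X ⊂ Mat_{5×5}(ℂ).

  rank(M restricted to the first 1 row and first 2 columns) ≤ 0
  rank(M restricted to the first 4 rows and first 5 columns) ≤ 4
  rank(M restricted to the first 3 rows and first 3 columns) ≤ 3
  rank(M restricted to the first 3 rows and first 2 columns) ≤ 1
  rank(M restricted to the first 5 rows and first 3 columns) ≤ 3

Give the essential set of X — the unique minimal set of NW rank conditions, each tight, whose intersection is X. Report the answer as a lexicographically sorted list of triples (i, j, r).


The tightest implied rank at each (i,j), from the 5 conditions:

  0  0  1  1  1
  1  1  2  2  2
  1  1  2  3  3
  1  2  3  4  4
  1  2  3  4  5

second differences of R give the permutation w = (3, 1, 4, 2, 5).

ℓ(w)=3; the 2 essential cells (i,j,r):

[(1, 2, 0), (3, 2, 1)]


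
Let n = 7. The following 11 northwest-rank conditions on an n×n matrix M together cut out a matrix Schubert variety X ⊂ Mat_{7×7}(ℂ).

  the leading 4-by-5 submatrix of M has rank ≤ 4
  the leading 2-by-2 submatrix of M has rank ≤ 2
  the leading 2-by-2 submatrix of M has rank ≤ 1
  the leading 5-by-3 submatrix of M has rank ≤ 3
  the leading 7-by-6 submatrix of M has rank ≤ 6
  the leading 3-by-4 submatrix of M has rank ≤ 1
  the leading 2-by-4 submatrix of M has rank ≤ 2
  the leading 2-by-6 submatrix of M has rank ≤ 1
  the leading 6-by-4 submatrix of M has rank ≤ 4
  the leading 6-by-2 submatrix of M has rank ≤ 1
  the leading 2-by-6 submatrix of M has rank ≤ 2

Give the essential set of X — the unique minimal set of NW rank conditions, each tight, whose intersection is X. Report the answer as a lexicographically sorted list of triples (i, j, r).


Rank table r_w(7×7) implied by the 11 constraints:

  row 1: 1, 1, 1, 1, 1, 1, 1
  row 2: 1, 1, 1, 1, 1, 1, 2
  row 3: 1, 1, 1, 1, 2, 2, 3
  row 4: 1, 1, 2, 2, 3, 3, 4
  row 5: 1, 1, 2, 3, 4, 4, 5
  row 6: 1, 1, 2, 3, 4, 5, 6
  row 7: 1, 2, 3, 4, 5, 6, 7

giving w = (1, 7, 5, 3, 4, 6, 2) via Δ²R.

Fulton essential set (3 of the 11 Rothe cells):

[(2, 6, 1), (3, 4, 1), (6, 2, 1)]


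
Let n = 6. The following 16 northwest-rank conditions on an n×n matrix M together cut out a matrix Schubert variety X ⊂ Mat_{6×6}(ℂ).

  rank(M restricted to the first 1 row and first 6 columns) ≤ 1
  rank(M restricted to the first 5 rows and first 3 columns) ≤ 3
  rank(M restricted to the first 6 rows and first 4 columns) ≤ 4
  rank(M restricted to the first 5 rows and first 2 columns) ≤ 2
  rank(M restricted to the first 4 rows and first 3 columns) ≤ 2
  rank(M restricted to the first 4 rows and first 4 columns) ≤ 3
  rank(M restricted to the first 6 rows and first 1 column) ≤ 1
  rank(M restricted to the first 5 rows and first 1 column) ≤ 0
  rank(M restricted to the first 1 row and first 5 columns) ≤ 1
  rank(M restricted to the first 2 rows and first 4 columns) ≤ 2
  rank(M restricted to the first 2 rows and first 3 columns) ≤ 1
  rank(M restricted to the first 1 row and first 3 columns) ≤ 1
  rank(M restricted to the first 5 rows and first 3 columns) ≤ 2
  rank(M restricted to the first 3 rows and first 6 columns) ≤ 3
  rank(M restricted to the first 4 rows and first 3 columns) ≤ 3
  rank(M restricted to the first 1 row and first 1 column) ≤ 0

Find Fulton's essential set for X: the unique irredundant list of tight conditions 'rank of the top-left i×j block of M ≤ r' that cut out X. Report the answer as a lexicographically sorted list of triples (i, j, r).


Reconstructing r_w from the 16 given conditions:

  row 1: 0, 1, 1, 1, 1, 1
  row 2: 0, 1, 1, 2, 2, 2
  row 3: 0, 1, 2, 3, 3, 3
  row 4: 0, 1, 2, 3, 4, 4
  row 5: 0, 1, 2, 3, 4, 5
  row 6: 1, 2, 3, 4, 5, 6

giving w = (2, 4, 3, 5, 6, 1) via Δ²R.

2 SE-corners of the 6-cell Rothe diagram give Ess(w):

[(2, 3, 1), (5, 1, 0)]


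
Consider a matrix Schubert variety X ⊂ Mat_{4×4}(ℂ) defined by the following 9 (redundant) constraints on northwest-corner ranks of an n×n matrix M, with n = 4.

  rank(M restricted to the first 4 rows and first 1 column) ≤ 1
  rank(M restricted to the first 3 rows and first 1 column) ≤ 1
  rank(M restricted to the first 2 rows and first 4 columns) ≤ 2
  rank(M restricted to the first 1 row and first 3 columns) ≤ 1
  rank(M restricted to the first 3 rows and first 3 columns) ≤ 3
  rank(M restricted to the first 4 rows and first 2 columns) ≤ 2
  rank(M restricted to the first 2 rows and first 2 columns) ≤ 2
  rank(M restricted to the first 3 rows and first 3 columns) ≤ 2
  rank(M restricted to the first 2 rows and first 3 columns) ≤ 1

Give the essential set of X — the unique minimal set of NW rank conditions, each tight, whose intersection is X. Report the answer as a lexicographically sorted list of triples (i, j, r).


The tightest implied rank at each (i,j), from the 9 conditions:

  R[1]: 1 1 1 1
  R[2]: 1 1 1 2
  R[3]: 1 2 2 3
  R[4]: 1 2 3 4

hence w(1..4) = (1, 4, 2, 3).

Rothe diagram D(w) (2 cells), 1 SE-corner (essential condition):

[(2, 3, 1)]


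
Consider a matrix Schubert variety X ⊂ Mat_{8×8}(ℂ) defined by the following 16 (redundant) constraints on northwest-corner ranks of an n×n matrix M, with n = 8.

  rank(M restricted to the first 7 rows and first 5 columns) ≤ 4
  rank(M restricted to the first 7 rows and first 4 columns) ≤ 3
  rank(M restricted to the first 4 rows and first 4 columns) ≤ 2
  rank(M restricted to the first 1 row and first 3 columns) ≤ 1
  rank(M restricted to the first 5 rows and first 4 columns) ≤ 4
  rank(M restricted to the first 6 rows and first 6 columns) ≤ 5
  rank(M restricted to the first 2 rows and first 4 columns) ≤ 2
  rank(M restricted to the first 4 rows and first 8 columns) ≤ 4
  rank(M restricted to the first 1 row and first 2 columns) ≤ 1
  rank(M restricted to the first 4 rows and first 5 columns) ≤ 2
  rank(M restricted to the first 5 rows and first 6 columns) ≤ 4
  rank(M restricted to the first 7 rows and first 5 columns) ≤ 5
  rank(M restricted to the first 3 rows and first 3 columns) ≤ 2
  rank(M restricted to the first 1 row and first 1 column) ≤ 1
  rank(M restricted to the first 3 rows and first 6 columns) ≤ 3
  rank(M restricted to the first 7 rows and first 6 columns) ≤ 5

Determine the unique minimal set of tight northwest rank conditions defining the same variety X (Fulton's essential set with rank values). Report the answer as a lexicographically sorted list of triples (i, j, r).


Rank table r_w(8×8) implied by the 16 constraints:

  R[1]: 1 | 1 | 1 | 1 | 1 | 1 | 1 | 1
  R[2]: 1 | 2 | 2 | 2 | 2 | 2 | 2 | 2
  R[3]: 1 | 2 | 2 | 2 | 2 | 3 | 3 | 3
  R[4]: 1 | 2 | 2 | 2 | 2 | 3 | 4 | 4
  R[5]: 1 | 2 | 3 | 3 | 3 | 4 | 5 | 5
  R[6]: 1 | 2 | 3 | 3 | 4 | 5 | 6 | 6
  R[7]: 1 | 2 | 3 | 3 | 4 | 5 | 6 | 7
  R[8]: 1 | 2 | 3 | 4 | 5 | 6 | 7 | 8

reading off 1-entries of Δ²R: w = (1, 2, 6, 7, 3, 5, 8, 4).

ℓ(w)=8; the 2 essential cells (i,j,r):

[(4, 5, 2), (7, 4, 3)]


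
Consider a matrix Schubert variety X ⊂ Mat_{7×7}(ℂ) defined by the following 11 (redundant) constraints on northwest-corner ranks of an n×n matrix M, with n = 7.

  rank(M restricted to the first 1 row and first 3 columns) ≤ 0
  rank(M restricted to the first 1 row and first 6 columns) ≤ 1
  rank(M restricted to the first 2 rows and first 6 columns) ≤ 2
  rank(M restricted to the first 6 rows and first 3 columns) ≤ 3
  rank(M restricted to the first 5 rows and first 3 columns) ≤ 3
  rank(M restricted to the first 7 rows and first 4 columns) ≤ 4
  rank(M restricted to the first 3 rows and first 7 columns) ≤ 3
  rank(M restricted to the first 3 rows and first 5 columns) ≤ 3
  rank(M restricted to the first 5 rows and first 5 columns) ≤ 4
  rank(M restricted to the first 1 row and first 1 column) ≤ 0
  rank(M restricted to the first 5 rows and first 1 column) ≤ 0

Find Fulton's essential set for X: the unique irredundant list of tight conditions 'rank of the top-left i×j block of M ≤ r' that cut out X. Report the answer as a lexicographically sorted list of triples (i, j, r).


Propagating the 11 rank bounds to every northwest block:

  0 | 0 | 0 | 1 | 1 | 1 | 1
  0 | 1 | 1 | 2 | 2 | 2 | 2
  0 | 1 | 2 | 3 | 3 | 3 | 3
  0 | 1 | 2 | 3 | 4 | 4 | 4
  0 | 1 | 2 | 3 | 4 | 5 | 5
  1 | 2 | 3 | 4 | 5 | 6 | 6
  1 | 2 | 3 | 4 | 5 | 6 | 7

the unique w with this rank table is (4, 2, 3, 5, 6, 1, 7).

2 SE-corners of the 7-cell Rothe diagram give Ess(w):

[(1, 3, 0), (5, 1, 0)]


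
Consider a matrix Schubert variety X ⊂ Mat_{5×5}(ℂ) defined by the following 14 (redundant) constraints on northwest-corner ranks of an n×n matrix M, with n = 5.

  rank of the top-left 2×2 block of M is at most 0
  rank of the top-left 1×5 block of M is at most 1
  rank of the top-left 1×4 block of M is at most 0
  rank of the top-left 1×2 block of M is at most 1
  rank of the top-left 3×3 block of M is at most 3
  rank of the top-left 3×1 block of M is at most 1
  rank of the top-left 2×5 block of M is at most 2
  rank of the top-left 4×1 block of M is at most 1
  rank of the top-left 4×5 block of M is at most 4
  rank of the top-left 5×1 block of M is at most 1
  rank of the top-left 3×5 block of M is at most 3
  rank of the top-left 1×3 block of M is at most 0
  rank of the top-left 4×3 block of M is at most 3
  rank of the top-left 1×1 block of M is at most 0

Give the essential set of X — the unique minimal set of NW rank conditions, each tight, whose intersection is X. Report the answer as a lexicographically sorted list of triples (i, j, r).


Propagating the 14 rank bounds to every northwest block:

  row 1: 0  0  0  0  1
  row 2: 0  0  1  1  2
  row 3: 1  1  2  2  3
  row 4: 1  2  3  3  4
  row 5: 1  2  3  4  5

giving w = (5, 3, 1, 2, 4) via Δ²R.

Fulton essential set (2 of the 6 Rothe cells):

[(1, 4, 0), (2, 2, 0)]


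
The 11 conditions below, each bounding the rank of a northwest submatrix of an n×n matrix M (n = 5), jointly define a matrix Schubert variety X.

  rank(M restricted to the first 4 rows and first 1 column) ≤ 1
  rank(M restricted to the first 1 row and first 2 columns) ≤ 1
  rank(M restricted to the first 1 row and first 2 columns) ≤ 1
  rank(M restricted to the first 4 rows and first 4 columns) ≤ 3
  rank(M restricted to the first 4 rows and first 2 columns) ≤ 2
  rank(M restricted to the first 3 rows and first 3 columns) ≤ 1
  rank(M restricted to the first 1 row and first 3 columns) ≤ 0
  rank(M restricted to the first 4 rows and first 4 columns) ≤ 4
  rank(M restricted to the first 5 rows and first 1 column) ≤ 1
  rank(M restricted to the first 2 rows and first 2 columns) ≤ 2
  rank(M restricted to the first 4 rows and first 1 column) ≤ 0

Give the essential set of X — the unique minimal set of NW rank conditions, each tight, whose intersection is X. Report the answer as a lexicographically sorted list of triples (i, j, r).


Rank table r_w(5×5) implied by the 11 constraints:

  0 | 0 | 0 | 1 | 1
  0 | 1 | 1 | 2 | 2
  0 | 1 | 1 | 2 | 3
  0 | 1 | 2 | 3 | 4
  1 | 2 | 3 | 4 | 5

giving w = (4, 2, 5, 3, 1) via Δ²R.

Rothe diagram D(w) (7 cells), 3 SE-corners (essential conditions):

[(1, 3, 0), (3, 3, 1), (4, 1, 0)]


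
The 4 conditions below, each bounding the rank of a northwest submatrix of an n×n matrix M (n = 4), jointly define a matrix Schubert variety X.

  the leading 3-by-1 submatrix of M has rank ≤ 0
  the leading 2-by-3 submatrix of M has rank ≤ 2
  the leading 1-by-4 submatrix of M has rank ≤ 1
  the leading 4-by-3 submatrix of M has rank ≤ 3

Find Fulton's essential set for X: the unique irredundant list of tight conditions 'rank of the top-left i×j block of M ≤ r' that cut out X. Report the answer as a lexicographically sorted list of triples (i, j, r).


Computing R[i][j] = min implied NW-rank bound (n=4, 4 conditions):

  0  1  1  1
  0  1  2  2
  0  1  2  3
  1  2  3  4

hence w(1..4) = (2, 3, 4, 1).

Rothe diagram D(w) (3 cells), 1 SE-corner (essential condition):

[(3, 1, 0)]


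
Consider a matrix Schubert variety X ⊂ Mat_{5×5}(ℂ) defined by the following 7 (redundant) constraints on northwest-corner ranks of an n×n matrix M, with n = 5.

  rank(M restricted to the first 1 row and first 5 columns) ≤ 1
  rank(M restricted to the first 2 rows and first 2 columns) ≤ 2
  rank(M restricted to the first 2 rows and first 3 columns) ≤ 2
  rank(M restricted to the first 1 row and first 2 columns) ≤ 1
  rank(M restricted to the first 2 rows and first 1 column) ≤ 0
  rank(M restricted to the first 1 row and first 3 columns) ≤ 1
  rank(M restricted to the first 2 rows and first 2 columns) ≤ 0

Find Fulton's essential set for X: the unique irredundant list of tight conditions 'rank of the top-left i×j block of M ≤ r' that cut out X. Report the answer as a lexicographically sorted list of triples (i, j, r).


The tightest implied rank at each (i,j), from the 7 conditions:

  i=1: 0 | 0 | 1 | 1 | 1
  i=2: 0 | 0 | 1 | 2 | 2
  i=3: 1 | 1 | 2 | 3 | 3
  i=4: 1 | 2 | 3 | 4 | 4
  i=5: 1 | 2 | 3 | 4 | 5

hence w(1..5) = (3, 4, 1, 2, 5).

Rothe diagram D(w) (4 cells), 1 SE-corner (essential condition):

[(2, 2, 0)]


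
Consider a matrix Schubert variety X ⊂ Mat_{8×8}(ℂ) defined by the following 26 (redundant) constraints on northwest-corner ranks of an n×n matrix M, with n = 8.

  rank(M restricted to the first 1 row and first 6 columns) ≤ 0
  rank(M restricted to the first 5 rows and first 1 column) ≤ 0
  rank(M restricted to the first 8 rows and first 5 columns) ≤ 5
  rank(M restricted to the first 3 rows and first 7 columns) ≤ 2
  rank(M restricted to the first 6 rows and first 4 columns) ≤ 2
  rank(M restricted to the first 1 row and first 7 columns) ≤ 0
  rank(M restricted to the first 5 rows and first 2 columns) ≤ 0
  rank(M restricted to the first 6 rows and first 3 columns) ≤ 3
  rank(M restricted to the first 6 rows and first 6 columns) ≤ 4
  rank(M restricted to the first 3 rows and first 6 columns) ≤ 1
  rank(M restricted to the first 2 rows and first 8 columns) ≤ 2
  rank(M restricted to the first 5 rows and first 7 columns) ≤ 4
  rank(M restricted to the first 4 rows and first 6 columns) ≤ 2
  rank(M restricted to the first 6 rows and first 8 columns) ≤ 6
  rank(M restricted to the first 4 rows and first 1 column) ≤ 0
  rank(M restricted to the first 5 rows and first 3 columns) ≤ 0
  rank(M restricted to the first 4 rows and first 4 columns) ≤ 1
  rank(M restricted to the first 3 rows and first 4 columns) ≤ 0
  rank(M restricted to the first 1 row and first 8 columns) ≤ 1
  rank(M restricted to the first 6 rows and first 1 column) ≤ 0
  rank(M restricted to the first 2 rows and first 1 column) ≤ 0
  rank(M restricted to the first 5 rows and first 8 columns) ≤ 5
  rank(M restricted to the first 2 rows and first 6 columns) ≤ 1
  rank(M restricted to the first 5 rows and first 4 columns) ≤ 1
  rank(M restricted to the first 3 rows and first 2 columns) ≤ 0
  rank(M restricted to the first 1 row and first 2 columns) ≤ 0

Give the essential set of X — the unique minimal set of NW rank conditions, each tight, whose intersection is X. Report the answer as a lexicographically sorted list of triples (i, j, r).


Rank table r_w(8×8) implied by the 26 constraints:

  i=1: 0, 0, 0, 0, 0, 0, 0, 1
  i=2: 0, 0, 0, 0, 1, 1, 1, 2
  i=3: 0, 0, 0, 0, 1, 1, 2, 3
  i=4: 0, 0, 0, 1, 2, 2, 3, 4
  i=5: 0, 0, 0, 1, 2, 3, 4, 5
  i=6: 0, 1, 1, 2, 3, 4, 5, 6
  i=7: 1, 2, 2, 3, 4, 5, 6, 7
  i=8: 1, 2, 3, 4, 5, 6, 7, 8

second differences of R give the permutation w = (8, 5, 7, 4, 6, 2, 1, 3).

ℓ(w)=23; the 5 essential cells (i,j,r):

[(1, 7, 0), (3, 4, 0), (3, 6, 1), (5, 3, 0), (6, 1, 0)]


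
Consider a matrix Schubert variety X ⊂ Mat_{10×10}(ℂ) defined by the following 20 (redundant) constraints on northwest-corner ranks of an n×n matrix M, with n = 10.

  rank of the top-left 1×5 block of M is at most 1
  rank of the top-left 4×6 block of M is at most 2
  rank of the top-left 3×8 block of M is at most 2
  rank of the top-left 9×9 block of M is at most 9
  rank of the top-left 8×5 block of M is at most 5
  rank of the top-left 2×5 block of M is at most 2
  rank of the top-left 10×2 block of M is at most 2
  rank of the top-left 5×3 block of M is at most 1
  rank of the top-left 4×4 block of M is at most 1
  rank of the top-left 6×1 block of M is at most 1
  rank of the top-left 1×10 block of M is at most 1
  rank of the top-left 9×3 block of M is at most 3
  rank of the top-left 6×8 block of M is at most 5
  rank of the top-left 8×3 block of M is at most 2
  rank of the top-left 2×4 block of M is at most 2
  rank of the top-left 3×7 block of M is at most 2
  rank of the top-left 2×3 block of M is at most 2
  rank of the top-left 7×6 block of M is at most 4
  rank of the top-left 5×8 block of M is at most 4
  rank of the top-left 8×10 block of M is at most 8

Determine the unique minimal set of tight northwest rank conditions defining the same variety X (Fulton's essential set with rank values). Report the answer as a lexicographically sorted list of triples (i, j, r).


The tightest implied rank at each (i,j), from the 20 conditions:

  i=1: 1  1  1  1  1  1  1  1  1  1
  i=2: 1  1  1  1  2  2  2  2  2  2
  i=3: 1  1  1  1  2  2  2  2  3  3
  i=4: 1  1  1  1  2  2  3  3  4  4
  i=5: 1  1  1  2  3  3  4  4  5  5
  i=6: 1  2  2  3  4  4  5  5  6  6
  i=7: 1  2  2  3  4  4  5  6  7  7
  i=8: 1  2  2  3  4  5  6  7  8  8
  i=9: 1  2  3  4  5  6  7  8  9  9
  i=10: 1  2  3  4  5  6  7  8  9  10

hence w(1..10) = (1, 5, 9, 7, 4, 2, 8, 6, 3, 10).

Rothe diagram D(w) (18 cells), 6 SE-corners (essential conditions):

[(3, 8, 2), (4, 4, 1), (4, 6, 2), (5, 3, 1), (7, 6, 4), (8, 3, 2)]


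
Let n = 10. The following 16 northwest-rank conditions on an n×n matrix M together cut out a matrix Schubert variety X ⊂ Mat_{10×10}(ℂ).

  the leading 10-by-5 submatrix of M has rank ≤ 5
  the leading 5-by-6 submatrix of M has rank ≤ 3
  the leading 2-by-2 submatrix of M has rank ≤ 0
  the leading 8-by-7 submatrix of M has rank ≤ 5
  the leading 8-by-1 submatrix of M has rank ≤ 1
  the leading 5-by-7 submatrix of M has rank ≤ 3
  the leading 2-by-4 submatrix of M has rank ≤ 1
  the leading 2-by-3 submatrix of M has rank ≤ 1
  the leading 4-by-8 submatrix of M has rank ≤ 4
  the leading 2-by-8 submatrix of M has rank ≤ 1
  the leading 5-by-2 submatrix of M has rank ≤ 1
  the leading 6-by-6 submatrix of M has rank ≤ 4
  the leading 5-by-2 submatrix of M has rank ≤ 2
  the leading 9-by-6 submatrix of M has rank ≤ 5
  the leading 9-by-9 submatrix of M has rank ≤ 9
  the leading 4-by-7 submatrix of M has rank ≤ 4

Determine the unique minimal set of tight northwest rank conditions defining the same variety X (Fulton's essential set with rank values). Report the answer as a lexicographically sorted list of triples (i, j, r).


Reconstructing r_w from the 16 given conditions:

  i=1: 0, 0, 1, 1, 1, 1, 1, 1, 1, 1
  i=2: 0, 0, 1, 1, 1, 1, 1, 1, 2, 2
  i=3: 1, 1, 2, 2, 2, 2, 2, 2, 3, 3
  i=4: 1, 1, 2, 3, 3, 3, 3, 3, 4, 4
  i=5: 1, 1, 2, 3, 3, 3, 3, 4, 5, 5
  i=6: 1, 2, 3, 4, 4, 4, 4, 5, 6, 6
  i=7: 1, 2, 3, 4, 5, 5, 5, 6, 7, 7
  i=8: 1, 2, 3, 4, 5, 5, 5, 6, 7, 8
  i=9: 1, 2, 3, 4, 5, 5, 6, 7, 8, 9
  i=10: 1, 2, 3, 4, 5, 6, 7, 8, 9, 10

reading off 1-entries of Δ²R: w = (3, 9, 1, 4, 8, 2, 5, 10, 7, 6).

ℓ(w)=17; the 6 essential cells (i,j,r):

[(2, 2, 0), (2, 8, 1), (5, 2, 1), (5, 7, 3), (8, 7, 5), (9, 6, 5)]


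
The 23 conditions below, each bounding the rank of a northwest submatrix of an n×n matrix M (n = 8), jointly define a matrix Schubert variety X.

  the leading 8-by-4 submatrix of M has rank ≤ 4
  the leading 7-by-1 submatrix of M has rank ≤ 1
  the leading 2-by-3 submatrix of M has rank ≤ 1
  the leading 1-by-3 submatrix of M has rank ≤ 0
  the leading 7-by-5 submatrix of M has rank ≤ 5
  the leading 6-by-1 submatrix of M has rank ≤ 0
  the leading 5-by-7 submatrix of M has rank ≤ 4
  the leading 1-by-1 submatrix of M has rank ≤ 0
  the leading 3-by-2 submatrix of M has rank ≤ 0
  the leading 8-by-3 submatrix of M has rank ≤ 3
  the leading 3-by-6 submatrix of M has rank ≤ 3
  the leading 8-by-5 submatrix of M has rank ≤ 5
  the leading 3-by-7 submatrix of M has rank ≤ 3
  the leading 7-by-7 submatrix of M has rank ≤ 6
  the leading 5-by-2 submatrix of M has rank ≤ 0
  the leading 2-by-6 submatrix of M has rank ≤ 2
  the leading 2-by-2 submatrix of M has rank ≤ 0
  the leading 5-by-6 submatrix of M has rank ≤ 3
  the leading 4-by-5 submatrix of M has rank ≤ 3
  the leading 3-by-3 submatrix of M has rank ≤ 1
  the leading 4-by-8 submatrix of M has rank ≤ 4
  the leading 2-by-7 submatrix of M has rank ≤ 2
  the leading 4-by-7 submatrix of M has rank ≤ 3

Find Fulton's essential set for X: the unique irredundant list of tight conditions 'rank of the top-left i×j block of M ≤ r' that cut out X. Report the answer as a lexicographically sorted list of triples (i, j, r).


The tightest implied rank at each (i,j), from the 23 conditions:

  R[1]: 0  0  0  1  1  1  1  1
  R[2]: 0  0  1  2  2  2  2  2
  R[3]: 0  0  1  2  3  3  3  3
  R[4]: 0  0  1  2  3  3  3  4
  R[5]: 0  0  1  2  3  3  4  5
  R[6]: 0  1  2  3  4  4  5  6
  R[7]: 1  2  3  4  5  5  6  7
  R[8]: 1  2  3  4  5  6  7  8

reading off 1-entries of Δ²R: w = (4, 3, 5, 8, 7, 2, 1, 6).

5 SE-corners of the 15-cell Rothe diagram give Ess(w):

[(1, 3, 0), (4, 7, 3), (5, 2, 0), (5, 6, 3), (6, 1, 0)]


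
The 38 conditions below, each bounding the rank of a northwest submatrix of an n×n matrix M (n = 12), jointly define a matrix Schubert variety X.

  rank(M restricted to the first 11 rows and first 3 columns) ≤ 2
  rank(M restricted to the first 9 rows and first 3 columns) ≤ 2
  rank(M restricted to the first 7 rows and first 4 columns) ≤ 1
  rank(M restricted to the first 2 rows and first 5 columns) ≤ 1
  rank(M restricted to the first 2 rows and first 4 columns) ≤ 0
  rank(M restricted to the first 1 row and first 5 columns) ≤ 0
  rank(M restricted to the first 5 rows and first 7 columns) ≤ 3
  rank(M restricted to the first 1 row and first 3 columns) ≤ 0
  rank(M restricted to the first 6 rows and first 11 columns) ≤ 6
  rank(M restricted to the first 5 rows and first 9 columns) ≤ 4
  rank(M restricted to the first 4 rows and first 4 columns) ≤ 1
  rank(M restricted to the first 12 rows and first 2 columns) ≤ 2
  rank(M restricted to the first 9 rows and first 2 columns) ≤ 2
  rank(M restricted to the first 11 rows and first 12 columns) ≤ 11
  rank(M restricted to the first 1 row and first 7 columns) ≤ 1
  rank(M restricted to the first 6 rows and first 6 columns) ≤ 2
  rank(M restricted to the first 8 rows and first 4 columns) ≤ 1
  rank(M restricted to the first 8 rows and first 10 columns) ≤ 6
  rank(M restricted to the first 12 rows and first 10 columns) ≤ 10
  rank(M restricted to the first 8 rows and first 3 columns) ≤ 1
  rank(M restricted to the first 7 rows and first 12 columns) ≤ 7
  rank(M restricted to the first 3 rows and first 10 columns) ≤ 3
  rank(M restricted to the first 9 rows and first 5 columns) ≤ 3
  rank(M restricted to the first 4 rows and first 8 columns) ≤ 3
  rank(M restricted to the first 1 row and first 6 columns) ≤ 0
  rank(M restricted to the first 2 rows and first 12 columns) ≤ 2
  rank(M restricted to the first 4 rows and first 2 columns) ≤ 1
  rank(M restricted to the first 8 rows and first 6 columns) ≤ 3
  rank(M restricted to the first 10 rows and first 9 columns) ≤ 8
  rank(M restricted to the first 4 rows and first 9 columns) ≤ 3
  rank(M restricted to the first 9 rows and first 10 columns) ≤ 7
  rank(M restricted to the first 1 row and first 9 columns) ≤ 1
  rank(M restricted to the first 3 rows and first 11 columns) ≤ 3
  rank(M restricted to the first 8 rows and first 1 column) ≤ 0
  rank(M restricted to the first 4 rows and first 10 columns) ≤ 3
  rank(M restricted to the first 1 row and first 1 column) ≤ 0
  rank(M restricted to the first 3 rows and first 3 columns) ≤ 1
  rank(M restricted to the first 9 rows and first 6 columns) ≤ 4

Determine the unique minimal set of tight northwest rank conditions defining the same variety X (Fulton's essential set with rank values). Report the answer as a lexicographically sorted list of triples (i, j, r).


Propagating the 38 rank bounds to every northwest block:

  0 0 0 0 0 0 1 1 1 1 1 1
  0 0 0 0 1 1 2 2 2 2 2 2
  0 1 1 1 2 2 3 3 3 3 3 3
  0 1 1 1 2 2 3 3 3 3 4 4
  0 1 1 1 2 2 3 4 4 4 5 5
  0 1 1 1 2 2 3 4 5 5 6 6
  0 1 1 1 2 3 4 5 6 6 7 7
  0 1 1 1 2 3 4 5 6 6 7 8
  1 2 2 2 3 4 5 6 7 7 8 9
  1 2 2 3 4 5 6 7 8 8 9 10
  1 2 2 3 4 5 6 7 8 9 10 11
  1 2 3 4 5 6 7 8 9 10 11 12

hence w(1..12) = (7, 5, 2, 11, 8, 9, 6, 12, 1, 4, 10, 3).

ℓ(w)=35; the 8 essential cells (i,j,r):

[(1, 6, 0), (2, 4, 0), (4, 10, 3), (6, 6, 2), (8, 1, 0), (8, 4, 1), (8, 10, 6), (11, 3, 2)]


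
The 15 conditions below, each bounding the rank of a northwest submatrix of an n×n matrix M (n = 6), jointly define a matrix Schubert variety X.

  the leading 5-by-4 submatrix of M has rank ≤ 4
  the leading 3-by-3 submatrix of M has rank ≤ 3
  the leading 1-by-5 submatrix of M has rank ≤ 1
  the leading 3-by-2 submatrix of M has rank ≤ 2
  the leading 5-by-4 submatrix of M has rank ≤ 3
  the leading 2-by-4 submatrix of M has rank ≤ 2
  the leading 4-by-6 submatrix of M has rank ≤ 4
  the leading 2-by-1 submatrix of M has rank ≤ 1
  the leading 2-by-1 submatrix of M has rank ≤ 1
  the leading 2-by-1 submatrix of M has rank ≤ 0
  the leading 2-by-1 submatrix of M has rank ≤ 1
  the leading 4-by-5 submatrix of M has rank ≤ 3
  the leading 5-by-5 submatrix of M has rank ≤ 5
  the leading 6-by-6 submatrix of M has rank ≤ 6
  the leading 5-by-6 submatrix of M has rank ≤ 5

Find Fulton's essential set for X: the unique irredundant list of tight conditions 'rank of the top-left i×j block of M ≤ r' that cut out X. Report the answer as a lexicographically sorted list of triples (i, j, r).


Rank table r_w(6×6) implied by the 15 constraints:

  i=1: 0 | 1 | 1 | 1 | 1 | 1
  i=2: 0 | 1 | 2 | 2 | 2 | 2
  i=3: 1 | 2 | 3 | 3 | 3 | 3
  i=4: 1 | 2 | 3 | 3 | 3 | 4
  i=5: 1 | 2 | 3 | 3 | 4 | 5
  i=6: 1 | 2 | 3 | 4 | 5 | 6

giving w = (2, 3, 1, 6, 5, 4) via Δ²R.

Fulton essential set (3 of the 5 Rothe cells):

[(2, 1, 0), (4, 5, 3), (5, 4, 3)]


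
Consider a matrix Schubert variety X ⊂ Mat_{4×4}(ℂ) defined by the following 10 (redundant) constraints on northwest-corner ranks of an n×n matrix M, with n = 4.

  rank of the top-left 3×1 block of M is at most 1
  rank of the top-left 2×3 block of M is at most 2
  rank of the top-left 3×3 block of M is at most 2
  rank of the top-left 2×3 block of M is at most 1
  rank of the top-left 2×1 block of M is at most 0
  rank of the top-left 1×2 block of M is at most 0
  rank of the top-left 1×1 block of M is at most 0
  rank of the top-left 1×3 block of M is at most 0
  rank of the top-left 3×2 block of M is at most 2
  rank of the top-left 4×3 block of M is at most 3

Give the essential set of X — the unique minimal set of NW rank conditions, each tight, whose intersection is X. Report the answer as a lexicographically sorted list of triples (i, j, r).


Rank table r_w(4×4) implied by the 10 constraints:

  R[1]: 0 0 0 1
  R[2]: 0 1 1 2
  R[3]: 1 2 2 3
  R[4]: 1 2 3 4

hence w(1..4) = (4, 2, 1, 3).

|D(w)|=4, |Ess(w)|=2:

[(1, 3, 0), (2, 1, 0)]


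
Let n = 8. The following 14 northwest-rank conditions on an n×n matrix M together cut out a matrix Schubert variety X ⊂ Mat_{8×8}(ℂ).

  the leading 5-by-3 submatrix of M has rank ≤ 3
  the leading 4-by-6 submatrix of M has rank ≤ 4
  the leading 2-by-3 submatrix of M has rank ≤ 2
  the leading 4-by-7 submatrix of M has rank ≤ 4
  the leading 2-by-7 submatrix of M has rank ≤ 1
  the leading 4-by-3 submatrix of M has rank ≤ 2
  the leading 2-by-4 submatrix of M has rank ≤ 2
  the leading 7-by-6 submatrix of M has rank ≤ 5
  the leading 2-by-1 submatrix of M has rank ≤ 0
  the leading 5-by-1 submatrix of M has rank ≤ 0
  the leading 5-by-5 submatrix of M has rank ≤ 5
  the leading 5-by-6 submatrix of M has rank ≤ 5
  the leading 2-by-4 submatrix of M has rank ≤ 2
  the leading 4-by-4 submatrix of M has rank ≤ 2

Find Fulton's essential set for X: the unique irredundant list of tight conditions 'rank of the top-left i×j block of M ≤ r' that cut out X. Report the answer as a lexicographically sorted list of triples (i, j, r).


Recovering R(i,j) via the rank-extension bound from the 14 conditions:

  row 1: 0 | 1 | 1 | 1 | 1 | 1 | 1 | 1
  row 2: 0 | 1 | 1 | 1 | 1 | 1 | 1 | 2
  row 3: 0 | 1 | 2 | 2 | 2 | 2 | 2 | 3
  row 4: 0 | 1 | 2 | 2 | 3 | 3 | 3 | 4
  row 5: 0 | 1 | 2 | 3 | 4 | 4 | 4 | 5
  row 6: 1 | 2 | 3 | 4 | 5 | 5 | 5 | 6
  row 7: 1 | 2 | 3 | 4 | 5 | 5 | 6 | 7
  row 8: 1 | 2 | 3 | 4 | 5 | 6 | 7 | 8

so w = (2, 8, 3, 5, 4, 1, 7, 6).

Fulton essential set (4 of the 12 Rothe cells):

[(2, 7, 1), (4, 4, 2), (5, 1, 0), (7, 6, 5)]


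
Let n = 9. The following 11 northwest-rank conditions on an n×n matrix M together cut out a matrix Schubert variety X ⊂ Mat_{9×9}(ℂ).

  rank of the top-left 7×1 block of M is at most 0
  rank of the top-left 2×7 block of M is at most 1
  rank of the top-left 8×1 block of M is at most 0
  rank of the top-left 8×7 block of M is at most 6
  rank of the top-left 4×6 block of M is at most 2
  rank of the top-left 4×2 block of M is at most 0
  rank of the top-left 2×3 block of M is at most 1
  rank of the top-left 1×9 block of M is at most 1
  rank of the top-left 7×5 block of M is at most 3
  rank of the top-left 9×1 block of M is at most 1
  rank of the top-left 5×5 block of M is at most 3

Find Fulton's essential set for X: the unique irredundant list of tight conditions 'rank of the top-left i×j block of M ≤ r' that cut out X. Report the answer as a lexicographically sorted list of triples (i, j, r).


Computing R[i][j] = min implied NW-rank bound (n=9, 11 conditions):

  i=1: 0 | 0 | 1 | 1 | 1 | 1 | 1 | 1 | 1
  i=2: 0 | 0 | 1 | 1 | 1 | 1 | 1 | 2 | 2
  i=3: 0 | 0 | 1 | 2 | 2 | 2 | 2 | 3 | 3
  i=4: 0 | 0 | 1 | 2 | 2 | 2 | 3 | 4 | 4
  i=5: 0 | 1 | 2 | 3 | 3 | 3 | 4 | 5 | 5
  i=6: 0 | 1 | 2 | 3 | 3 | 4 | 5 | 6 | 6
  i=7: 0 | 1 | 2 | 3 | 3 | 4 | 5 | 6 | 7
  i=8: 0 | 1 | 2 | 3 | 4 | 5 | 6 | 7 | 8
  i=9: 1 | 2 | 3 | 4 | 5 | 6 | 7 | 8 | 9

giving w = (3, 8, 4, 7, 2, 6, 9, 5, 1) via Δ²R.

5 SE-corners of the 20-cell Rothe diagram give Ess(w):

[(2, 7, 1), (4, 2, 0), (4, 6, 2), (7, 5, 3), (8, 1, 0)]


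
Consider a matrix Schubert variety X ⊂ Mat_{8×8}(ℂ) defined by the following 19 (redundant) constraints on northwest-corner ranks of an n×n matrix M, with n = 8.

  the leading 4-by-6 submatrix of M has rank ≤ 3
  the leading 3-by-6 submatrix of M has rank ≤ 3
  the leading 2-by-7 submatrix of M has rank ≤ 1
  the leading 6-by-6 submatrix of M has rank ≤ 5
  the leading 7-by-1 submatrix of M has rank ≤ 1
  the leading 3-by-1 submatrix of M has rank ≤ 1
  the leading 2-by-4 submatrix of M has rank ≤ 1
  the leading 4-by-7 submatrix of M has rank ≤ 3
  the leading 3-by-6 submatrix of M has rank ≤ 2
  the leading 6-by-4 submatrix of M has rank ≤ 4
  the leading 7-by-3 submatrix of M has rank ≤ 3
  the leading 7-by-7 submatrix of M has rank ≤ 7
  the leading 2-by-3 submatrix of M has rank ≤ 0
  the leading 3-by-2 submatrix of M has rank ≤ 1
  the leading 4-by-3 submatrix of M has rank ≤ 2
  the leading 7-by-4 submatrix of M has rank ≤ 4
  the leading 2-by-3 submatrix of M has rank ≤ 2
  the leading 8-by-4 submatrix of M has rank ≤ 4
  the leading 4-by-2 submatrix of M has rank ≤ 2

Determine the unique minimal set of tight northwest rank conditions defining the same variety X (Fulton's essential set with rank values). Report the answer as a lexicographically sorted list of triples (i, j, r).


Recovering R(i,j) via the rank-extension bound from the 19 conditions:

  i=1: 0, 0, 0, 1, 1, 1, 1, 1
  i=2: 0, 0, 0, 1, 1, 1, 1, 2
  i=3: 1, 1, 1, 2, 2, 2, 2, 3
  i=4: 1, 2, 2, 3, 3, 3, 3, 4
  i=5: 1, 2, 3, 4, 4, 4, 4, 5
  i=6: 1, 2, 3, 4, 5, 5, 5, 6
  i=7: 1, 2, 3, 4, 5, 6, 6, 7
  i=8: 1, 2, 3, 4, 5, 6, 7, 8

giving w = (4, 8, 1, 2, 3, 5, 6, 7) via Δ²R.

2 SE-corners of the 9-cell Rothe diagram give Ess(w):

[(2, 3, 0), (2, 7, 1)]


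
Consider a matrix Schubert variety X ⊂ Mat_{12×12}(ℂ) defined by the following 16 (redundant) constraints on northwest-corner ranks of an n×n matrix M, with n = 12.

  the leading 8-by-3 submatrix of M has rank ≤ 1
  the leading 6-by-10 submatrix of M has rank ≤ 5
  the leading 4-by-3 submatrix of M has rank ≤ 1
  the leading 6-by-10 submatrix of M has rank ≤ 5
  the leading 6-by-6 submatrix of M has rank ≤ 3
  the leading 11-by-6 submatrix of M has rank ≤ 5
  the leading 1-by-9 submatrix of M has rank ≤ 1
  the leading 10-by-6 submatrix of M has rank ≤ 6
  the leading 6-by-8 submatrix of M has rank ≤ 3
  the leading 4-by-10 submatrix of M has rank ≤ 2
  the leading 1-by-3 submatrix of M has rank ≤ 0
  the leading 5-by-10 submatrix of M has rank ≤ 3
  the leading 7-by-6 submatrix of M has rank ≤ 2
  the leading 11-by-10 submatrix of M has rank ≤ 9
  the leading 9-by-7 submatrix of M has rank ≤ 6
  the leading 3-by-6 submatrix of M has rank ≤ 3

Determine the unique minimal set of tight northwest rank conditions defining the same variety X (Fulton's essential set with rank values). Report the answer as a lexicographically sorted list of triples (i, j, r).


The tightest implied rank at each (i,j), from the 16 conditions:

  row 1: 0, 0, 0, 1, 1, 1, 1, 1, 1, 1, 1, 1
  row 2: 1, 1, 1, 2, 2, 2, 2, 2, 2, 2, 2, 2
  row 3: 1, 1, 1, 2, 2, 2, 2, 2, 2, 2, 3, 3
  row 4: 1, 1, 1, 2, 2, 2, 2, 2, 2, 2, 3, 4
  row 5: 1, 1, 1, 2, 2, 2, 3, 3, 3, 3, 4, 5
  row 6: 1, 1, 1, 2, 2, 2, 3, 3, 4, 4, 5, 6
  row 7: 1, 1, 1, 2, 2, 2, 3, 4, 5, 5, 6, 7
  row 8: 1, 1, 1, 2, 3, 3, 4, 5, 6, 6, 7, 8
  row 9: 1, 2, 2, 3, 4, 4, 5, 6, 7, 7, 8, 9
  row 10: 1, 2, 3, 4, 5, 5, 6, 7, 8, 8, 9, 10
  row 11: 1, 2, 3, 4, 5, 5, 6, 7, 8, 9, 10, 11
  row 12: 1, 2, 3, 4, 5, 6, 7, 8, 9, 10, 11, 12

giving w = (4, 1, 11, 12, 7, 9, 8, 5, 2, 3, 10, 6) via Δ²R.

D(w) has 35 cells with 6 SE-corners; essential set:

[(1, 3, 0), (4, 10, 2), (6, 8, 3), (7, 6, 2), (8, 3, 1), (11, 6, 5)]


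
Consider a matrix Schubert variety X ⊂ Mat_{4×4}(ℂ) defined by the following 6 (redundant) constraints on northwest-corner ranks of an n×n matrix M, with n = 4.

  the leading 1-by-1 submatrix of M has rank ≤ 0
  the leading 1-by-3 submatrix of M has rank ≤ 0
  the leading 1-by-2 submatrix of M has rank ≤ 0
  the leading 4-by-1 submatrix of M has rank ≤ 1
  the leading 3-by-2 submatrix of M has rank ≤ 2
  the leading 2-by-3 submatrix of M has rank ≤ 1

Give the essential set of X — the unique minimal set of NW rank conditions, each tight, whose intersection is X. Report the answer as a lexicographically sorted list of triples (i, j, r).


Reconstructing r_w from the 6 given conditions:

  i=1: 0 0 0 1
  i=2: 1 1 1 2
  i=3: 1 2 2 3
  i=4: 1 2 3 4

hence w(1..4) = (4, 1, 2, 3).

ℓ(w)=3; the 1 essential cell (i,j,r):

[(1, 3, 0)]


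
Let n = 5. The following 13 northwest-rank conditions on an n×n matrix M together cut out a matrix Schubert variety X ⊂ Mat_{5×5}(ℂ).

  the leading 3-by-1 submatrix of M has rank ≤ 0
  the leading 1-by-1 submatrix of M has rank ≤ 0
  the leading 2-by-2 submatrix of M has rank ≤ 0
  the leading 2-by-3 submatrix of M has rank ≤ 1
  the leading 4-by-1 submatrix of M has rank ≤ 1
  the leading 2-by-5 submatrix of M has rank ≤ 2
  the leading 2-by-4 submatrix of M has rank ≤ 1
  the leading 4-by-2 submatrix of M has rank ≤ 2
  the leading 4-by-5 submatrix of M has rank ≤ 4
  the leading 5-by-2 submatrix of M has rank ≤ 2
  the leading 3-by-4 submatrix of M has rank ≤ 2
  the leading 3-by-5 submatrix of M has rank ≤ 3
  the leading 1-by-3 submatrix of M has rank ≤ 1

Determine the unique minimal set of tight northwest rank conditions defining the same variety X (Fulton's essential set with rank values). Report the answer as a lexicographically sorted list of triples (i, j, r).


Rank table r_w(5×5) implied by the 13 constraints:

  0 | 0 | 1 | 1 | 1
  0 | 0 | 1 | 1 | 2
  0 | 1 | 2 | 2 | 3
  1 | 2 | 3 | 3 | 4
  1 | 2 | 3 | 4 | 5

second differences of R give the permutation w = (3, 5, 2, 1, 4).

Fulton essential set (3 of the 6 Rothe cells):

[(2, 2, 0), (2, 4, 1), (3, 1, 0)]


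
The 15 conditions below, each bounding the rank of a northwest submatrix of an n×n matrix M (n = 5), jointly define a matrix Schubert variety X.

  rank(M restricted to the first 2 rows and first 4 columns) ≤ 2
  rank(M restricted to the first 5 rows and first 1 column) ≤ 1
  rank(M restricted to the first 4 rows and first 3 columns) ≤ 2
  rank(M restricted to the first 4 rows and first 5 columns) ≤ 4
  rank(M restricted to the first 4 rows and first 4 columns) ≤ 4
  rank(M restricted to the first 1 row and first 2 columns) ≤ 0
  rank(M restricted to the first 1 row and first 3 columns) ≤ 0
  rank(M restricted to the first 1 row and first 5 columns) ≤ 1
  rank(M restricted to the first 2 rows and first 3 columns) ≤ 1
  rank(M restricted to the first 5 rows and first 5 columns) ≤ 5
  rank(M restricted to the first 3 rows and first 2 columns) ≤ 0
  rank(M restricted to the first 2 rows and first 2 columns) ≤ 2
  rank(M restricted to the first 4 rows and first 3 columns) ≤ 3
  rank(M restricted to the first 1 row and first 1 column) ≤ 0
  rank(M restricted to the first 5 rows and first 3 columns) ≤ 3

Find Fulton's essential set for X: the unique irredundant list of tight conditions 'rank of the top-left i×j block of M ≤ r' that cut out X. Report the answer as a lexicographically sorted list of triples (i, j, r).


Propagating the 15 rank bounds to every northwest block:

  i=1: 0  0  0  1  1
  i=2: 0  0  1  2  2
  i=3: 0  0  1  2  3
  i=4: 1  1  2  3  4
  i=5: 1  2  3  4  5

hence w(1..5) = (4, 3, 5, 1, 2).

D(w) has 7 cells with 2 SE-corners; essential set:

[(1, 3, 0), (3, 2, 0)]


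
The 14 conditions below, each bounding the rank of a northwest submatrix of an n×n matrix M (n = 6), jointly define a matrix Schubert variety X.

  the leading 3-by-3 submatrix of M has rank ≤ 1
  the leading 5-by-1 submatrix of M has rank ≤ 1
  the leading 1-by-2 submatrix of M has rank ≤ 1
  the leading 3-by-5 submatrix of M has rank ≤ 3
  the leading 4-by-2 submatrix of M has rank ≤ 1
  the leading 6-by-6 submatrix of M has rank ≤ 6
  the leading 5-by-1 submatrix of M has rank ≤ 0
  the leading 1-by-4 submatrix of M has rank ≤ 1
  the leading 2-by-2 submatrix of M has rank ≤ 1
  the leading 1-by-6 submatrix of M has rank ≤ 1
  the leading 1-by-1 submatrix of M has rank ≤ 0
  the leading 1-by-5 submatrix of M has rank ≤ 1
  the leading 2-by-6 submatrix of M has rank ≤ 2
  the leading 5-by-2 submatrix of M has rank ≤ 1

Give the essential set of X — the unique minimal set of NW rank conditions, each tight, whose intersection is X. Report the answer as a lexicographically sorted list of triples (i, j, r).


Propagating the 14 rank bounds to every northwest block:

  row 1: 0, 1, 1, 1, 1, 1
  row 2: 0, 1, 1, 2, 2, 2
  row 3: 0, 1, 1, 2, 3, 3
  row 4: 0, 1, 2, 3, 4, 4
  row 5: 0, 1, 2, 3, 4, 5
  row 6: 1, 2, 3, 4, 5, 6

so w = (2, 4, 5, 3, 6, 1).

ℓ(w)=7; the 2 essential cells (i,j,r):

[(3, 3, 1), (5, 1, 0)]


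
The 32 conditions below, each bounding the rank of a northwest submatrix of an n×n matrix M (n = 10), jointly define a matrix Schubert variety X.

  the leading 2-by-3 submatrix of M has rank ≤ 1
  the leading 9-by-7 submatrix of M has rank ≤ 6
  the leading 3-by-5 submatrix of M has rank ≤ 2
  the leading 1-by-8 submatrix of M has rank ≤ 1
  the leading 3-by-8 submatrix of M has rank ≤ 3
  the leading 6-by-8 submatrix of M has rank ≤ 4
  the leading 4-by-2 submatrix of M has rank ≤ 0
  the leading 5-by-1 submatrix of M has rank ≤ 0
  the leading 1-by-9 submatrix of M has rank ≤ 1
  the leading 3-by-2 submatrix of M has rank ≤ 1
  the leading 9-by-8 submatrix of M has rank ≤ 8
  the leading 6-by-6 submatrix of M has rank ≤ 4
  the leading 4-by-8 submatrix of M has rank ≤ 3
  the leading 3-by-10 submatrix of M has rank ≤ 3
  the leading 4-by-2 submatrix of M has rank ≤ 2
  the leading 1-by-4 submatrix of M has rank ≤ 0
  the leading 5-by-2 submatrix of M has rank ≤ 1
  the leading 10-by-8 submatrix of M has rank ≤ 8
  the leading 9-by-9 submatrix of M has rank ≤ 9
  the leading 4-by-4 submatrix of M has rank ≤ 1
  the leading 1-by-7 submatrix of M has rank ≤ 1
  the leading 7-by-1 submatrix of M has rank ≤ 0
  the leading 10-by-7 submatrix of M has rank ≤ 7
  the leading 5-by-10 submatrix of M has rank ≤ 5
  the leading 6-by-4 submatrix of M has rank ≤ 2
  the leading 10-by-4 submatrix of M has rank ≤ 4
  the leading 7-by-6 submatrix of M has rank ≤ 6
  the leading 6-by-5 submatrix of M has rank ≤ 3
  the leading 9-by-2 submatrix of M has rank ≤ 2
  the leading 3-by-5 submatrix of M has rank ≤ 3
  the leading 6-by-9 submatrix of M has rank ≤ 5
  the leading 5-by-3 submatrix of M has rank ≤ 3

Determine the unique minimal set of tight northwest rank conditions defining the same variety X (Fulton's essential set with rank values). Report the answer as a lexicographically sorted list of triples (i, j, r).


Propagating the 32 rank bounds to every northwest block:

  row 1: 0 0 0 0 1 1 1 1 1 1
  row 2: 0 0 1 1 2 2 2 2 2 2
  row 3: 0 0 1 1 2 3 3 3 3 3
  row 4: 0 0 1 1 2 3 3 3 4 4
  row 5: 0 1 2 2 3 4 4 4 5 5
  row 6: 0 1 2 2 3 4 4 4 5 6
  row 7: 0 1 2 3 4 5 5 5 6 7
  row 8: 1 2 3 4 5 6 6 6 7 8
  row 9: 1 2 3 4 5 6 6 7 8 9
  row 10: 1 2 3 4 5 6 7 8 9 10

hence w(1..10) = (5, 3, 6, 9, 2, 10, 4, 1, 8, 7).

Rothe diagram D(w) (21 cells), 8 SE-corners (essential conditions):

[(1, 4, 0), (4, 2, 0), (4, 4, 1), (4, 8, 3), (6, 4, 2), (6, 8, 4), (7, 1, 0), (9, 7, 6)]
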